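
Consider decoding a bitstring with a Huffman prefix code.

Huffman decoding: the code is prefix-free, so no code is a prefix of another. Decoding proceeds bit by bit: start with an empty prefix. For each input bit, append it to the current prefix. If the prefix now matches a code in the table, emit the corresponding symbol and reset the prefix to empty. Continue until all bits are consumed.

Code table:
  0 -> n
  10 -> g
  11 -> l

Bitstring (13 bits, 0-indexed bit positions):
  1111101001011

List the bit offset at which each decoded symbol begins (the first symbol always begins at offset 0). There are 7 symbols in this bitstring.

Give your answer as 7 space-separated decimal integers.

Bit 0: prefix='1' (no match yet)
Bit 1: prefix='11' -> emit 'l', reset
Bit 2: prefix='1' (no match yet)
Bit 3: prefix='11' -> emit 'l', reset
Bit 4: prefix='1' (no match yet)
Bit 5: prefix='10' -> emit 'g', reset
Bit 6: prefix='1' (no match yet)
Bit 7: prefix='10' -> emit 'g', reset
Bit 8: prefix='0' -> emit 'n', reset
Bit 9: prefix='1' (no match yet)
Bit 10: prefix='10' -> emit 'g', reset
Bit 11: prefix='1' (no match yet)
Bit 12: prefix='11' -> emit 'l', reset

Answer: 0 2 4 6 8 9 11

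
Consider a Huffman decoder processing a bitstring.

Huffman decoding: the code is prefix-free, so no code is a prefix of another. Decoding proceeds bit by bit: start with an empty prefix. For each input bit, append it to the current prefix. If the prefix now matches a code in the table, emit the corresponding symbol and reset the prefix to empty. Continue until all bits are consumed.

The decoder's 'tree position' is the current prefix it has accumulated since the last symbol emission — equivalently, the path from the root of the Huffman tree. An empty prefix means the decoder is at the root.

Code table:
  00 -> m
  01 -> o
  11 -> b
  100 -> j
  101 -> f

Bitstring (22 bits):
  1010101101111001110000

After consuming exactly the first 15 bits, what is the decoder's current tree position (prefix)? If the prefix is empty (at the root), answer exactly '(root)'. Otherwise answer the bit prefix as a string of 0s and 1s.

Bit 0: prefix='1' (no match yet)
Bit 1: prefix='10' (no match yet)
Bit 2: prefix='101' -> emit 'f', reset
Bit 3: prefix='0' (no match yet)
Bit 4: prefix='01' -> emit 'o', reset
Bit 5: prefix='0' (no match yet)
Bit 6: prefix='01' -> emit 'o', reset
Bit 7: prefix='1' (no match yet)
Bit 8: prefix='10' (no match yet)
Bit 9: prefix='101' -> emit 'f', reset
Bit 10: prefix='1' (no match yet)
Bit 11: prefix='11' -> emit 'b', reset
Bit 12: prefix='1' (no match yet)
Bit 13: prefix='10' (no match yet)
Bit 14: prefix='100' -> emit 'j', reset

Answer: (root)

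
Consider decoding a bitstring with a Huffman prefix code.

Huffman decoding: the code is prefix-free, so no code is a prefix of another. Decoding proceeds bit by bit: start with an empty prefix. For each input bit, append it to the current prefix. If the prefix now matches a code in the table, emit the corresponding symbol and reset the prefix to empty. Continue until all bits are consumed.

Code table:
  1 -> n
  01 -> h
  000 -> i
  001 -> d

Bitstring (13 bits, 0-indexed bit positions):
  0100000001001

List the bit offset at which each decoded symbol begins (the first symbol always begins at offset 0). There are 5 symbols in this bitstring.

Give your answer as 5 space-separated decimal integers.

Bit 0: prefix='0' (no match yet)
Bit 1: prefix='01' -> emit 'h', reset
Bit 2: prefix='0' (no match yet)
Bit 3: prefix='00' (no match yet)
Bit 4: prefix='000' -> emit 'i', reset
Bit 5: prefix='0' (no match yet)
Bit 6: prefix='00' (no match yet)
Bit 7: prefix='000' -> emit 'i', reset
Bit 8: prefix='0' (no match yet)
Bit 9: prefix='01' -> emit 'h', reset
Bit 10: prefix='0' (no match yet)
Bit 11: prefix='00' (no match yet)
Bit 12: prefix='001' -> emit 'd', reset

Answer: 0 2 5 8 10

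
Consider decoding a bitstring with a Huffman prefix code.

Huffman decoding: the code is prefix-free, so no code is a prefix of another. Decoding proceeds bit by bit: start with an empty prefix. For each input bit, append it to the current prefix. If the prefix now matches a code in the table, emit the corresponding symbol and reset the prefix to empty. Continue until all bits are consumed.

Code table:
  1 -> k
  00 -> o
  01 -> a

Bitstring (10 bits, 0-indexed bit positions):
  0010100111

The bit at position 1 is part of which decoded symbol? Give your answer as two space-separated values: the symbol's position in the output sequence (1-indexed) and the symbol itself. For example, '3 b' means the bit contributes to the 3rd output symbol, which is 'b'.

Answer: 1 o

Derivation:
Bit 0: prefix='0' (no match yet)
Bit 1: prefix='00' -> emit 'o', reset
Bit 2: prefix='1' -> emit 'k', reset
Bit 3: prefix='0' (no match yet)
Bit 4: prefix='01' -> emit 'a', reset
Bit 5: prefix='0' (no match yet)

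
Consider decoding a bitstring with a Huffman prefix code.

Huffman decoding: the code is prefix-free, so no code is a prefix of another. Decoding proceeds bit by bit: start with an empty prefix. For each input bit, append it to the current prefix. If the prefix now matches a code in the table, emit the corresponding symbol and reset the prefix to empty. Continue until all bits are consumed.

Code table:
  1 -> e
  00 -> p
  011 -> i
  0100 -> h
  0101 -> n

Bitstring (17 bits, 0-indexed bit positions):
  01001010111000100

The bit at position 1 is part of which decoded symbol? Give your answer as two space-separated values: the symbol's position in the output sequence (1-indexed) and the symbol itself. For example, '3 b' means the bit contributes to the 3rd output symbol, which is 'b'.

Bit 0: prefix='0' (no match yet)
Bit 1: prefix='01' (no match yet)
Bit 2: prefix='010' (no match yet)
Bit 3: prefix='0100' -> emit 'h', reset
Bit 4: prefix='1' -> emit 'e', reset
Bit 5: prefix='0' (no match yet)

Answer: 1 h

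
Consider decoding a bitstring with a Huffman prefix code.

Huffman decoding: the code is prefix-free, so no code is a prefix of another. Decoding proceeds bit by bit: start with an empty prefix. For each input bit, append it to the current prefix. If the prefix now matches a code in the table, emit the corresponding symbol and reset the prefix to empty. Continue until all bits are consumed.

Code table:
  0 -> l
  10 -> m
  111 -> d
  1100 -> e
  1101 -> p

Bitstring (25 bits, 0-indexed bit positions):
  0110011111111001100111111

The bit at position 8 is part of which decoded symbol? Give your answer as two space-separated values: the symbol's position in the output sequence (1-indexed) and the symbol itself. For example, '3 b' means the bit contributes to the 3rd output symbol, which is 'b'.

Bit 0: prefix='0' -> emit 'l', reset
Bit 1: prefix='1' (no match yet)
Bit 2: prefix='11' (no match yet)
Bit 3: prefix='110' (no match yet)
Bit 4: prefix='1100' -> emit 'e', reset
Bit 5: prefix='1' (no match yet)
Bit 6: prefix='11' (no match yet)
Bit 7: prefix='111' -> emit 'd', reset
Bit 8: prefix='1' (no match yet)
Bit 9: prefix='11' (no match yet)
Bit 10: prefix='111' -> emit 'd', reset
Bit 11: prefix='1' (no match yet)
Bit 12: prefix='11' (no match yet)

Answer: 4 d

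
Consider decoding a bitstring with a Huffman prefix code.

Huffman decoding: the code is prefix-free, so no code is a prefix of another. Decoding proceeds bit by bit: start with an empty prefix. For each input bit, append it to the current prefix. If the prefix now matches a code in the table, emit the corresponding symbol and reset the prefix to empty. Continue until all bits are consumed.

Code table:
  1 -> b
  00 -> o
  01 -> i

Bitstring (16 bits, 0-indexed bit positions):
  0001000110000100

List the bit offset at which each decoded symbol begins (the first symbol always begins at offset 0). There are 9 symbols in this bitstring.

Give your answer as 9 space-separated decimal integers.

Bit 0: prefix='0' (no match yet)
Bit 1: prefix='00' -> emit 'o', reset
Bit 2: prefix='0' (no match yet)
Bit 3: prefix='01' -> emit 'i', reset
Bit 4: prefix='0' (no match yet)
Bit 5: prefix='00' -> emit 'o', reset
Bit 6: prefix='0' (no match yet)
Bit 7: prefix='01' -> emit 'i', reset
Bit 8: prefix='1' -> emit 'b', reset
Bit 9: prefix='0' (no match yet)
Bit 10: prefix='00' -> emit 'o', reset
Bit 11: prefix='0' (no match yet)
Bit 12: prefix='00' -> emit 'o', reset
Bit 13: prefix='1' -> emit 'b', reset
Bit 14: prefix='0' (no match yet)
Bit 15: prefix='00' -> emit 'o', reset

Answer: 0 2 4 6 8 9 11 13 14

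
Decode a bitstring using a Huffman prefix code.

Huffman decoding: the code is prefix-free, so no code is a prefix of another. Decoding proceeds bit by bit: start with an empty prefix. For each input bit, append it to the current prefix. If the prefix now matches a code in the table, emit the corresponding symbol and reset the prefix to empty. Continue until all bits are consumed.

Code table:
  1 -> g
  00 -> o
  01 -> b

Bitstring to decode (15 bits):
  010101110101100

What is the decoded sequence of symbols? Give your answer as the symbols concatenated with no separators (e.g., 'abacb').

Answer: bbbggbbgo

Derivation:
Bit 0: prefix='0' (no match yet)
Bit 1: prefix='01' -> emit 'b', reset
Bit 2: prefix='0' (no match yet)
Bit 3: prefix='01' -> emit 'b', reset
Bit 4: prefix='0' (no match yet)
Bit 5: prefix='01' -> emit 'b', reset
Bit 6: prefix='1' -> emit 'g', reset
Bit 7: prefix='1' -> emit 'g', reset
Bit 8: prefix='0' (no match yet)
Bit 9: prefix='01' -> emit 'b', reset
Bit 10: prefix='0' (no match yet)
Bit 11: prefix='01' -> emit 'b', reset
Bit 12: prefix='1' -> emit 'g', reset
Bit 13: prefix='0' (no match yet)
Bit 14: prefix='00' -> emit 'o', reset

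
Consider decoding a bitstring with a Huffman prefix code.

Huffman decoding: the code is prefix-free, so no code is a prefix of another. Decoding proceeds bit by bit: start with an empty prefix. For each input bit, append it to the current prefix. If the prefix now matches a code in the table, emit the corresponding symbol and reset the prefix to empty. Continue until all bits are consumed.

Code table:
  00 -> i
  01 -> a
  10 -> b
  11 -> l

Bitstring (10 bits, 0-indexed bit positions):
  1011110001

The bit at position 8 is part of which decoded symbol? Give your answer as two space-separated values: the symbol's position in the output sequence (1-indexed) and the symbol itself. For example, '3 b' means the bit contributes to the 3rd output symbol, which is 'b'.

Bit 0: prefix='1' (no match yet)
Bit 1: prefix='10' -> emit 'b', reset
Bit 2: prefix='1' (no match yet)
Bit 3: prefix='11' -> emit 'l', reset
Bit 4: prefix='1' (no match yet)
Bit 5: prefix='11' -> emit 'l', reset
Bit 6: prefix='0' (no match yet)
Bit 7: prefix='00' -> emit 'i', reset
Bit 8: prefix='0' (no match yet)
Bit 9: prefix='01' -> emit 'a', reset

Answer: 5 a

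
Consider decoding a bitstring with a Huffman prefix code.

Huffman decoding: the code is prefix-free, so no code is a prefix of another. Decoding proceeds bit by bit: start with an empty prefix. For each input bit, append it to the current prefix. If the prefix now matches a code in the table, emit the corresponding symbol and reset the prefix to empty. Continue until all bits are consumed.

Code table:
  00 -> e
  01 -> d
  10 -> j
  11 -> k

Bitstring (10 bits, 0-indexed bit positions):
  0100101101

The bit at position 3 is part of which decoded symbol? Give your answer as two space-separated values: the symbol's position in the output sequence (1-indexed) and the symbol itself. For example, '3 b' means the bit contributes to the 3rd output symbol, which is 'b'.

Bit 0: prefix='0' (no match yet)
Bit 1: prefix='01' -> emit 'd', reset
Bit 2: prefix='0' (no match yet)
Bit 3: prefix='00' -> emit 'e', reset
Bit 4: prefix='1' (no match yet)
Bit 5: prefix='10' -> emit 'j', reset
Bit 6: prefix='1' (no match yet)
Bit 7: prefix='11' -> emit 'k', reset

Answer: 2 e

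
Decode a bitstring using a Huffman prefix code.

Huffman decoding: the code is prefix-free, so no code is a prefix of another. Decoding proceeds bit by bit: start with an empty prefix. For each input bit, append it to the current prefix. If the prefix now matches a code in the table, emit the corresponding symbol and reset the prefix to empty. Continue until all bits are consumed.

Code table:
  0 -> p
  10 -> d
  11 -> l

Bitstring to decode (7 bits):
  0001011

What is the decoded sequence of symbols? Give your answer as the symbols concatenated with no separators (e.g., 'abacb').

Bit 0: prefix='0' -> emit 'p', reset
Bit 1: prefix='0' -> emit 'p', reset
Bit 2: prefix='0' -> emit 'p', reset
Bit 3: prefix='1' (no match yet)
Bit 4: prefix='10' -> emit 'd', reset
Bit 5: prefix='1' (no match yet)
Bit 6: prefix='11' -> emit 'l', reset

Answer: pppdl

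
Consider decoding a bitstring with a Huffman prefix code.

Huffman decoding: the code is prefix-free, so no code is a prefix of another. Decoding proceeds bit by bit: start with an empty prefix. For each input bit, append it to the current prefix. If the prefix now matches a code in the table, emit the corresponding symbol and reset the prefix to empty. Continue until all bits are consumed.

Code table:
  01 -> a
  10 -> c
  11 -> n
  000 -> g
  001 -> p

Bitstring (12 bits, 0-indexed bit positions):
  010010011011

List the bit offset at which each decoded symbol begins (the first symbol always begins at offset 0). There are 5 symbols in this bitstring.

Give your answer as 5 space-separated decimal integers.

Bit 0: prefix='0' (no match yet)
Bit 1: prefix='01' -> emit 'a', reset
Bit 2: prefix='0' (no match yet)
Bit 3: prefix='00' (no match yet)
Bit 4: prefix='001' -> emit 'p', reset
Bit 5: prefix='0' (no match yet)
Bit 6: prefix='00' (no match yet)
Bit 7: prefix='001' -> emit 'p', reset
Bit 8: prefix='1' (no match yet)
Bit 9: prefix='10' -> emit 'c', reset
Bit 10: prefix='1' (no match yet)
Bit 11: prefix='11' -> emit 'n', reset

Answer: 0 2 5 8 10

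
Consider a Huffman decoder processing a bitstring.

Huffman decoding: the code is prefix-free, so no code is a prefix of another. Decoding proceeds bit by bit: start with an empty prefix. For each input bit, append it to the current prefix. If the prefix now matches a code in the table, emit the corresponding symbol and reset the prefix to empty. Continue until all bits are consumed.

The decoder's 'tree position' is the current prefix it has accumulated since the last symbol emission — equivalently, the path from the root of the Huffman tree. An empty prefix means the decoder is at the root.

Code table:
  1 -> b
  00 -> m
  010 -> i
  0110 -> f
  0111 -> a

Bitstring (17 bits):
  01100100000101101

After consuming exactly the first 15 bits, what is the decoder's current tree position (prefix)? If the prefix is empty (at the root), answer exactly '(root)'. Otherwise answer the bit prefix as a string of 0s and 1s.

Bit 0: prefix='0' (no match yet)
Bit 1: prefix='01' (no match yet)
Bit 2: prefix='011' (no match yet)
Bit 3: prefix='0110' -> emit 'f', reset
Bit 4: prefix='0' (no match yet)
Bit 5: prefix='01' (no match yet)
Bit 6: prefix='010' -> emit 'i', reset
Bit 7: prefix='0' (no match yet)
Bit 8: prefix='00' -> emit 'm', reset
Bit 9: prefix='0' (no match yet)
Bit 10: prefix='00' -> emit 'm', reset
Bit 11: prefix='1' -> emit 'b', reset
Bit 12: prefix='0' (no match yet)
Bit 13: prefix='01' (no match yet)
Bit 14: prefix='011' (no match yet)

Answer: 011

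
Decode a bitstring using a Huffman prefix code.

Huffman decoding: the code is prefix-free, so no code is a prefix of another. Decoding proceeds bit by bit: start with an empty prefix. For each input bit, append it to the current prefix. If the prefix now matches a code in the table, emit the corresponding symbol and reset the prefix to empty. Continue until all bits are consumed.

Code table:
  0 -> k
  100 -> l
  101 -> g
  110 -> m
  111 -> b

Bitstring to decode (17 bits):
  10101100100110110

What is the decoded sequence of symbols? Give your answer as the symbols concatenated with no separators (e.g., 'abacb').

Answer: gkmklmm

Derivation:
Bit 0: prefix='1' (no match yet)
Bit 1: prefix='10' (no match yet)
Bit 2: prefix='101' -> emit 'g', reset
Bit 3: prefix='0' -> emit 'k', reset
Bit 4: prefix='1' (no match yet)
Bit 5: prefix='11' (no match yet)
Bit 6: prefix='110' -> emit 'm', reset
Bit 7: prefix='0' -> emit 'k', reset
Bit 8: prefix='1' (no match yet)
Bit 9: prefix='10' (no match yet)
Bit 10: prefix='100' -> emit 'l', reset
Bit 11: prefix='1' (no match yet)
Bit 12: prefix='11' (no match yet)
Bit 13: prefix='110' -> emit 'm', reset
Bit 14: prefix='1' (no match yet)
Bit 15: prefix='11' (no match yet)
Bit 16: prefix='110' -> emit 'm', reset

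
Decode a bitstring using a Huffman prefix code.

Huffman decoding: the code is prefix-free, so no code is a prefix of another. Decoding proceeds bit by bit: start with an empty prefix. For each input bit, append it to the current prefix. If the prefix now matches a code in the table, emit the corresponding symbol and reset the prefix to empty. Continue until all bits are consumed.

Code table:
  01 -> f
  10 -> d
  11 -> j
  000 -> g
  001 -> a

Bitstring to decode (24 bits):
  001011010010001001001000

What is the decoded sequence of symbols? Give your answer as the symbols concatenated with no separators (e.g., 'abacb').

Bit 0: prefix='0' (no match yet)
Bit 1: prefix='00' (no match yet)
Bit 2: prefix='001' -> emit 'a', reset
Bit 3: prefix='0' (no match yet)
Bit 4: prefix='01' -> emit 'f', reset
Bit 5: prefix='1' (no match yet)
Bit 6: prefix='10' -> emit 'd', reset
Bit 7: prefix='1' (no match yet)
Bit 8: prefix='10' -> emit 'd', reset
Bit 9: prefix='0' (no match yet)
Bit 10: prefix='01' -> emit 'f', reset
Bit 11: prefix='0' (no match yet)
Bit 12: prefix='00' (no match yet)
Bit 13: prefix='000' -> emit 'g', reset
Bit 14: prefix='1' (no match yet)
Bit 15: prefix='10' -> emit 'd', reset
Bit 16: prefix='0' (no match yet)
Bit 17: prefix='01' -> emit 'f', reset
Bit 18: prefix='0' (no match yet)
Bit 19: prefix='00' (no match yet)
Bit 20: prefix='001' -> emit 'a', reset
Bit 21: prefix='0' (no match yet)
Bit 22: prefix='00' (no match yet)
Bit 23: prefix='000' -> emit 'g', reset

Answer: afddfgdfag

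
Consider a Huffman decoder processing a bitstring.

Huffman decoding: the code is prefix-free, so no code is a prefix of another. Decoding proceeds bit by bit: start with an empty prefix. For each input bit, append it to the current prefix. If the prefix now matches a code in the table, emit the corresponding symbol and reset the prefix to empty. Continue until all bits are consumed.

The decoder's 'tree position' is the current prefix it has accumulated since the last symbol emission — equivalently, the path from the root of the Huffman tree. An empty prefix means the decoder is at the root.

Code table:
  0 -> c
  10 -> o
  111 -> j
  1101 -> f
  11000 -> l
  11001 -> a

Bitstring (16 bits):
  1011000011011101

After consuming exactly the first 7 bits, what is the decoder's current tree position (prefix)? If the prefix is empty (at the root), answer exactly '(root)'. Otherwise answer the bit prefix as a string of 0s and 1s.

Answer: (root)

Derivation:
Bit 0: prefix='1' (no match yet)
Bit 1: prefix='10' -> emit 'o', reset
Bit 2: prefix='1' (no match yet)
Bit 3: prefix='11' (no match yet)
Bit 4: prefix='110' (no match yet)
Bit 5: prefix='1100' (no match yet)
Bit 6: prefix='11000' -> emit 'l', reset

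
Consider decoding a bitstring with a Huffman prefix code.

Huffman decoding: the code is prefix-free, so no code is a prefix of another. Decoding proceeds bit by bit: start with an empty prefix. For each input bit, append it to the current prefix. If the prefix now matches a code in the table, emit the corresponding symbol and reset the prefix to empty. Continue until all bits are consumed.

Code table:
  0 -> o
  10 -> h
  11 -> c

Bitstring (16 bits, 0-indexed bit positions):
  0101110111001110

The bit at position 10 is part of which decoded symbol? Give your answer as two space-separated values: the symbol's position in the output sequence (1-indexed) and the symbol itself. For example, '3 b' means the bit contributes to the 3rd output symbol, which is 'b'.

Answer: 6 h

Derivation:
Bit 0: prefix='0' -> emit 'o', reset
Bit 1: prefix='1' (no match yet)
Bit 2: prefix='10' -> emit 'h', reset
Bit 3: prefix='1' (no match yet)
Bit 4: prefix='11' -> emit 'c', reset
Bit 5: prefix='1' (no match yet)
Bit 6: prefix='10' -> emit 'h', reset
Bit 7: prefix='1' (no match yet)
Bit 8: prefix='11' -> emit 'c', reset
Bit 9: prefix='1' (no match yet)
Bit 10: prefix='10' -> emit 'h', reset
Bit 11: prefix='0' -> emit 'o', reset
Bit 12: prefix='1' (no match yet)
Bit 13: prefix='11' -> emit 'c', reset
Bit 14: prefix='1' (no match yet)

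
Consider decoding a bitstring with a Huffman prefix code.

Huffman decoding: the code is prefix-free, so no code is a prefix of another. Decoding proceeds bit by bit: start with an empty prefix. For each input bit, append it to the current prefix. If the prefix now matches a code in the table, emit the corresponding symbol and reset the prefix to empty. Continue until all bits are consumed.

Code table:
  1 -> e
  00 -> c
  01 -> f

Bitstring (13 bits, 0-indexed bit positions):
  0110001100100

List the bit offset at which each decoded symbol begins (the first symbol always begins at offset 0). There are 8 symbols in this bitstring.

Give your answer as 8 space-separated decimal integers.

Answer: 0 2 3 5 7 8 10 11

Derivation:
Bit 0: prefix='0' (no match yet)
Bit 1: prefix='01' -> emit 'f', reset
Bit 2: prefix='1' -> emit 'e', reset
Bit 3: prefix='0' (no match yet)
Bit 4: prefix='00' -> emit 'c', reset
Bit 5: prefix='0' (no match yet)
Bit 6: prefix='01' -> emit 'f', reset
Bit 7: prefix='1' -> emit 'e', reset
Bit 8: prefix='0' (no match yet)
Bit 9: prefix='00' -> emit 'c', reset
Bit 10: prefix='1' -> emit 'e', reset
Bit 11: prefix='0' (no match yet)
Bit 12: prefix='00' -> emit 'c', reset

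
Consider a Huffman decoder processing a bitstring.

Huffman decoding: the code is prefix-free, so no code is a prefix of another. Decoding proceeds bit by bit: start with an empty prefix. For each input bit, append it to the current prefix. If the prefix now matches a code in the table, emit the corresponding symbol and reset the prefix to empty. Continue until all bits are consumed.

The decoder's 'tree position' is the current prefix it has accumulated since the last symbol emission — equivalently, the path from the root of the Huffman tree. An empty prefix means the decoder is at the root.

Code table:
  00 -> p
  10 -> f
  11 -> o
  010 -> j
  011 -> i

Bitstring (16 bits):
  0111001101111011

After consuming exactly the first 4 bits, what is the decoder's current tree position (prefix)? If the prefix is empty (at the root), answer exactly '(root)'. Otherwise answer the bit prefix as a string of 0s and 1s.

Bit 0: prefix='0' (no match yet)
Bit 1: prefix='01' (no match yet)
Bit 2: prefix='011' -> emit 'i', reset
Bit 3: prefix='1' (no match yet)

Answer: 1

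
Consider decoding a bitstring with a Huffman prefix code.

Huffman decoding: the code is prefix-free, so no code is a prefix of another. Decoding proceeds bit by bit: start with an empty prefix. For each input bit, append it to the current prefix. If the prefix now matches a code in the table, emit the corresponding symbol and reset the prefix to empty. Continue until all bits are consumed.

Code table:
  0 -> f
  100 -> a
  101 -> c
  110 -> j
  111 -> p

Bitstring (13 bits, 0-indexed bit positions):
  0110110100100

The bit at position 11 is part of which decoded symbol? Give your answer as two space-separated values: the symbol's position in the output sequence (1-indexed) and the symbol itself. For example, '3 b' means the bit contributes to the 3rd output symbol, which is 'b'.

Answer: 5 a

Derivation:
Bit 0: prefix='0' -> emit 'f', reset
Bit 1: prefix='1' (no match yet)
Bit 2: prefix='11' (no match yet)
Bit 3: prefix='110' -> emit 'j', reset
Bit 4: prefix='1' (no match yet)
Bit 5: prefix='11' (no match yet)
Bit 6: prefix='110' -> emit 'j', reset
Bit 7: prefix='1' (no match yet)
Bit 8: prefix='10' (no match yet)
Bit 9: prefix='100' -> emit 'a', reset
Bit 10: prefix='1' (no match yet)
Bit 11: prefix='10' (no match yet)
Bit 12: prefix='100' -> emit 'a', reset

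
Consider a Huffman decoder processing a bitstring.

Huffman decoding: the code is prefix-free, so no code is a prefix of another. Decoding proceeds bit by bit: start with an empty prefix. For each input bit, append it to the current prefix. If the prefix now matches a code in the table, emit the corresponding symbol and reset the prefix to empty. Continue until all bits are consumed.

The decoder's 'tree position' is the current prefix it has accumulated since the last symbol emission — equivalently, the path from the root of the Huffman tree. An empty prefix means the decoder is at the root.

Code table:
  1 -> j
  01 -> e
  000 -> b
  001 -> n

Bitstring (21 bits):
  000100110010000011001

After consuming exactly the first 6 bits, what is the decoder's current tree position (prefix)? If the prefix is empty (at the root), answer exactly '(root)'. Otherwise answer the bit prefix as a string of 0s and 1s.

Bit 0: prefix='0' (no match yet)
Bit 1: prefix='00' (no match yet)
Bit 2: prefix='000' -> emit 'b', reset
Bit 3: prefix='1' -> emit 'j', reset
Bit 4: prefix='0' (no match yet)
Bit 5: prefix='00' (no match yet)

Answer: 00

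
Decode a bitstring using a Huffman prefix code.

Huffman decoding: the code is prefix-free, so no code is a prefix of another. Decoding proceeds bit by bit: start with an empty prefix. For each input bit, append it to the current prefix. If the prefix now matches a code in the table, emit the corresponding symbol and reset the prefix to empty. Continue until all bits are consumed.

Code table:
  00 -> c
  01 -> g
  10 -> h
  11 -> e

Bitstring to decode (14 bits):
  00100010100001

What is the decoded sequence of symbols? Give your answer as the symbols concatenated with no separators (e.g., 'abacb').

Answer: chchhcg

Derivation:
Bit 0: prefix='0' (no match yet)
Bit 1: prefix='00' -> emit 'c', reset
Bit 2: prefix='1' (no match yet)
Bit 3: prefix='10' -> emit 'h', reset
Bit 4: prefix='0' (no match yet)
Bit 5: prefix='00' -> emit 'c', reset
Bit 6: prefix='1' (no match yet)
Bit 7: prefix='10' -> emit 'h', reset
Bit 8: prefix='1' (no match yet)
Bit 9: prefix='10' -> emit 'h', reset
Bit 10: prefix='0' (no match yet)
Bit 11: prefix='00' -> emit 'c', reset
Bit 12: prefix='0' (no match yet)
Bit 13: prefix='01' -> emit 'g', reset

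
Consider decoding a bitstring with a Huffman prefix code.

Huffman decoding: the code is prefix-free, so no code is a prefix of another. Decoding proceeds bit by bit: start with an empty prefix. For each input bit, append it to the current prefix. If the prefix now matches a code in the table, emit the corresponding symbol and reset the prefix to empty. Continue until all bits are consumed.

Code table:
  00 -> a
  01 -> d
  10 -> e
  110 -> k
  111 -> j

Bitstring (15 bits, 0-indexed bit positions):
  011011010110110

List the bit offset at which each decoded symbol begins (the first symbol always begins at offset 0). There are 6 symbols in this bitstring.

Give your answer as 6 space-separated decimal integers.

Answer: 0 2 4 7 9 12

Derivation:
Bit 0: prefix='0' (no match yet)
Bit 1: prefix='01' -> emit 'd', reset
Bit 2: prefix='1' (no match yet)
Bit 3: prefix='10' -> emit 'e', reset
Bit 4: prefix='1' (no match yet)
Bit 5: prefix='11' (no match yet)
Bit 6: prefix='110' -> emit 'k', reset
Bit 7: prefix='1' (no match yet)
Bit 8: prefix='10' -> emit 'e', reset
Bit 9: prefix='1' (no match yet)
Bit 10: prefix='11' (no match yet)
Bit 11: prefix='110' -> emit 'k', reset
Bit 12: prefix='1' (no match yet)
Bit 13: prefix='11' (no match yet)
Bit 14: prefix='110' -> emit 'k', reset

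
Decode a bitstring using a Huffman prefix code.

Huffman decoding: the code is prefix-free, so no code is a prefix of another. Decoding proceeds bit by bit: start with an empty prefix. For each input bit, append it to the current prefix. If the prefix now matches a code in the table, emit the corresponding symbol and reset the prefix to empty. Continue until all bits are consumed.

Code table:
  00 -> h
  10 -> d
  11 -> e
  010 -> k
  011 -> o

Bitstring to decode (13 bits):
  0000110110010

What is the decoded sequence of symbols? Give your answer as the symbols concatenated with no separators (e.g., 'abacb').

Answer: hheohd

Derivation:
Bit 0: prefix='0' (no match yet)
Bit 1: prefix='00' -> emit 'h', reset
Bit 2: prefix='0' (no match yet)
Bit 3: prefix='00' -> emit 'h', reset
Bit 4: prefix='1' (no match yet)
Bit 5: prefix='11' -> emit 'e', reset
Bit 6: prefix='0' (no match yet)
Bit 7: prefix='01' (no match yet)
Bit 8: prefix='011' -> emit 'o', reset
Bit 9: prefix='0' (no match yet)
Bit 10: prefix='00' -> emit 'h', reset
Bit 11: prefix='1' (no match yet)
Bit 12: prefix='10' -> emit 'd', reset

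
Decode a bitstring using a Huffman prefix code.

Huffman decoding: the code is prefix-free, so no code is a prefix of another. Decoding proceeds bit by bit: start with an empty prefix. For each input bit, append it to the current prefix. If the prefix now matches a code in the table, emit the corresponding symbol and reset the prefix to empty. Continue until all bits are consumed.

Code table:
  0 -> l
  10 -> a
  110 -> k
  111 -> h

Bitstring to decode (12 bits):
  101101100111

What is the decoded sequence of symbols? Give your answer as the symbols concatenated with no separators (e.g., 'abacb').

Bit 0: prefix='1' (no match yet)
Bit 1: prefix='10' -> emit 'a', reset
Bit 2: prefix='1' (no match yet)
Bit 3: prefix='11' (no match yet)
Bit 4: prefix='110' -> emit 'k', reset
Bit 5: prefix='1' (no match yet)
Bit 6: prefix='11' (no match yet)
Bit 7: prefix='110' -> emit 'k', reset
Bit 8: prefix='0' -> emit 'l', reset
Bit 9: prefix='1' (no match yet)
Bit 10: prefix='11' (no match yet)
Bit 11: prefix='111' -> emit 'h', reset

Answer: akklh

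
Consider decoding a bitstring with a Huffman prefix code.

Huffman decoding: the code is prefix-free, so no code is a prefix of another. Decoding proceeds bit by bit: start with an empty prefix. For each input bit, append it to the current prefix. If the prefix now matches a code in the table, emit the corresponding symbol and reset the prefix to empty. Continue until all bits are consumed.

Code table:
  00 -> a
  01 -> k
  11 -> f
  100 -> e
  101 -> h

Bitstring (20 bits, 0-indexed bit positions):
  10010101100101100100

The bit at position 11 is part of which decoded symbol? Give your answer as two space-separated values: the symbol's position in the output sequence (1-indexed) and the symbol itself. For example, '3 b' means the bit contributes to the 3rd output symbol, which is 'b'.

Bit 0: prefix='1' (no match yet)
Bit 1: prefix='10' (no match yet)
Bit 2: prefix='100' -> emit 'e', reset
Bit 3: prefix='1' (no match yet)
Bit 4: prefix='10' (no match yet)
Bit 5: prefix='101' -> emit 'h', reset
Bit 6: prefix='0' (no match yet)
Bit 7: prefix='01' -> emit 'k', reset
Bit 8: prefix='1' (no match yet)
Bit 9: prefix='10' (no match yet)
Bit 10: prefix='100' -> emit 'e', reset
Bit 11: prefix='1' (no match yet)
Bit 12: prefix='10' (no match yet)
Bit 13: prefix='101' -> emit 'h', reset
Bit 14: prefix='1' (no match yet)
Bit 15: prefix='10' (no match yet)

Answer: 5 h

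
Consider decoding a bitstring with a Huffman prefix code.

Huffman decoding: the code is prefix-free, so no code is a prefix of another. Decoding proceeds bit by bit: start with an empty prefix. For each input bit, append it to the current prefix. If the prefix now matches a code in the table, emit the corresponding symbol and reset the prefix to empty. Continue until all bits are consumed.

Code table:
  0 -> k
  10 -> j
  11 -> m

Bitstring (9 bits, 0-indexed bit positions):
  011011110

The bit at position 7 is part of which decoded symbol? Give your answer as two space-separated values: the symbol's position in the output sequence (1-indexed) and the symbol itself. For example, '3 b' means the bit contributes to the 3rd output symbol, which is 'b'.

Bit 0: prefix='0' -> emit 'k', reset
Bit 1: prefix='1' (no match yet)
Bit 2: prefix='11' -> emit 'm', reset
Bit 3: prefix='0' -> emit 'k', reset
Bit 4: prefix='1' (no match yet)
Bit 5: prefix='11' -> emit 'm', reset
Bit 6: prefix='1' (no match yet)
Bit 7: prefix='11' -> emit 'm', reset
Bit 8: prefix='0' -> emit 'k', reset

Answer: 5 m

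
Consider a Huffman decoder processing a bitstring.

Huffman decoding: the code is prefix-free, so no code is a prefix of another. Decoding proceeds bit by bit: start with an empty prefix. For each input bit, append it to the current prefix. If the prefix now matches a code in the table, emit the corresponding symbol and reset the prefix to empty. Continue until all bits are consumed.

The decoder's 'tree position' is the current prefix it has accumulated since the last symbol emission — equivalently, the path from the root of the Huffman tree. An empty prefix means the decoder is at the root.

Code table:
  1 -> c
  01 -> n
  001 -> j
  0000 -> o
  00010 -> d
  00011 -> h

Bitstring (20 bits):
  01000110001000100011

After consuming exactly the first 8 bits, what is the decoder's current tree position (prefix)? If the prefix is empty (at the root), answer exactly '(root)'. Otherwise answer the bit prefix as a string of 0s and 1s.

Answer: 0

Derivation:
Bit 0: prefix='0' (no match yet)
Bit 1: prefix='01' -> emit 'n', reset
Bit 2: prefix='0' (no match yet)
Bit 3: prefix='00' (no match yet)
Bit 4: prefix='000' (no match yet)
Bit 5: prefix='0001' (no match yet)
Bit 6: prefix='00011' -> emit 'h', reset
Bit 7: prefix='0' (no match yet)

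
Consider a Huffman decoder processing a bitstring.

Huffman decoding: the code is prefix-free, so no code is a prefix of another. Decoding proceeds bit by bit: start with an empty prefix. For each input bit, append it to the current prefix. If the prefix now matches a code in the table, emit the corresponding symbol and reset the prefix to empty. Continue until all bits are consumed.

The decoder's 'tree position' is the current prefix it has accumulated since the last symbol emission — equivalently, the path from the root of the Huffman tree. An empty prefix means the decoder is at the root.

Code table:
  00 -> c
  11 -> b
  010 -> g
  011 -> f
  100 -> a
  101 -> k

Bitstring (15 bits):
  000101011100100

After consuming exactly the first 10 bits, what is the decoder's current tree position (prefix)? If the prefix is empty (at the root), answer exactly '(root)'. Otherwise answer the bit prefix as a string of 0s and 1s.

Answer: (root)

Derivation:
Bit 0: prefix='0' (no match yet)
Bit 1: prefix='00' -> emit 'c', reset
Bit 2: prefix='0' (no match yet)
Bit 3: prefix='01' (no match yet)
Bit 4: prefix='010' -> emit 'g', reset
Bit 5: prefix='1' (no match yet)
Bit 6: prefix='10' (no match yet)
Bit 7: prefix='101' -> emit 'k', reset
Bit 8: prefix='1' (no match yet)
Bit 9: prefix='11' -> emit 'b', reset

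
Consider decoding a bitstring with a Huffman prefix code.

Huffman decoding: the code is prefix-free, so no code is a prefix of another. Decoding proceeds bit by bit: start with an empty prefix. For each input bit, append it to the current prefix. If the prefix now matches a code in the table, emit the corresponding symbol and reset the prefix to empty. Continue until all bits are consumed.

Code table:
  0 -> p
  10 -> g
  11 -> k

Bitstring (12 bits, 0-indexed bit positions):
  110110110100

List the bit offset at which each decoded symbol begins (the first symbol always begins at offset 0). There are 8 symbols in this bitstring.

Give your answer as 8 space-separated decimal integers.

Bit 0: prefix='1' (no match yet)
Bit 1: prefix='11' -> emit 'k', reset
Bit 2: prefix='0' -> emit 'p', reset
Bit 3: prefix='1' (no match yet)
Bit 4: prefix='11' -> emit 'k', reset
Bit 5: prefix='0' -> emit 'p', reset
Bit 6: prefix='1' (no match yet)
Bit 7: prefix='11' -> emit 'k', reset
Bit 8: prefix='0' -> emit 'p', reset
Bit 9: prefix='1' (no match yet)
Bit 10: prefix='10' -> emit 'g', reset
Bit 11: prefix='0' -> emit 'p', reset

Answer: 0 2 3 5 6 8 9 11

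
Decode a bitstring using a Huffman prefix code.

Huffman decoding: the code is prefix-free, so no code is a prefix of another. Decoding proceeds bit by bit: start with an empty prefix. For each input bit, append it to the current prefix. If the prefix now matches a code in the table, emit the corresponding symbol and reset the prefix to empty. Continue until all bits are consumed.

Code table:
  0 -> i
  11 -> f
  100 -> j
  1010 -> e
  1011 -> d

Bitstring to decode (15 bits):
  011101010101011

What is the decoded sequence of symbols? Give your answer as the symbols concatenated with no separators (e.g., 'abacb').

Bit 0: prefix='0' -> emit 'i', reset
Bit 1: prefix='1' (no match yet)
Bit 2: prefix='11' -> emit 'f', reset
Bit 3: prefix='1' (no match yet)
Bit 4: prefix='10' (no match yet)
Bit 5: prefix='101' (no match yet)
Bit 6: prefix='1010' -> emit 'e', reset
Bit 7: prefix='1' (no match yet)
Bit 8: prefix='10' (no match yet)
Bit 9: prefix='101' (no match yet)
Bit 10: prefix='1010' -> emit 'e', reset
Bit 11: prefix='1' (no match yet)
Bit 12: prefix='10' (no match yet)
Bit 13: prefix='101' (no match yet)
Bit 14: prefix='1011' -> emit 'd', reset

Answer: ifeed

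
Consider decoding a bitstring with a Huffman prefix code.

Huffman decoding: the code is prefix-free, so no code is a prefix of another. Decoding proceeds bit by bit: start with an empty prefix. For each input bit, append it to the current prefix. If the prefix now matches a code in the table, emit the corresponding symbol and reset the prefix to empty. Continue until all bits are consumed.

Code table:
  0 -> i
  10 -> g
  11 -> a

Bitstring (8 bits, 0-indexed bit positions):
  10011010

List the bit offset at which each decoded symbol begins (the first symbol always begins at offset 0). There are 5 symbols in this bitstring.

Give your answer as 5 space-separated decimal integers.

Answer: 0 2 3 5 6

Derivation:
Bit 0: prefix='1' (no match yet)
Bit 1: prefix='10' -> emit 'g', reset
Bit 2: prefix='0' -> emit 'i', reset
Bit 3: prefix='1' (no match yet)
Bit 4: prefix='11' -> emit 'a', reset
Bit 5: prefix='0' -> emit 'i', reset
Bit 6: prefix='1' (no match yet)
Bit 7: prefix='10' -> emit 'g', reset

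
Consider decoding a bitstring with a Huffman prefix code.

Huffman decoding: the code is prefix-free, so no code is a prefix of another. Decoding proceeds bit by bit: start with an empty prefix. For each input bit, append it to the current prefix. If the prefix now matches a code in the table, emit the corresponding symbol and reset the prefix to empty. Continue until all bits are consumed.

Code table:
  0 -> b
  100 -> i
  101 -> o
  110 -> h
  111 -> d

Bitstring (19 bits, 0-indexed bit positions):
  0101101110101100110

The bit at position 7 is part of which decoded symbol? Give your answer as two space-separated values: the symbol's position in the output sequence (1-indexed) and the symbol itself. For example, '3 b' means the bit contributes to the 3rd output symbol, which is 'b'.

Bit 0: prefix='0' -> emit 'b', reset
Bit 1: prefix='1' (no match yet)
Bit 2: prefix='10' (no match yet)
Bit 3: prefix='101' -> emit 'o', reset
Bit 4: prefix='1' (no match yet)
Bit 5: prefix='10' (no match yet)
Bit 6: prefix='101' -> emit 'o', reset
Bit 7: prefix='1' (no match yet)
Bit 8: prefix='11' (no match yet)
Bit 9: prefix='110' -> emit 'h', reset
Bit 10: prefix='1' (no match yet)
Bit 11: prefix='10' (no match yet)

Answer: 4 h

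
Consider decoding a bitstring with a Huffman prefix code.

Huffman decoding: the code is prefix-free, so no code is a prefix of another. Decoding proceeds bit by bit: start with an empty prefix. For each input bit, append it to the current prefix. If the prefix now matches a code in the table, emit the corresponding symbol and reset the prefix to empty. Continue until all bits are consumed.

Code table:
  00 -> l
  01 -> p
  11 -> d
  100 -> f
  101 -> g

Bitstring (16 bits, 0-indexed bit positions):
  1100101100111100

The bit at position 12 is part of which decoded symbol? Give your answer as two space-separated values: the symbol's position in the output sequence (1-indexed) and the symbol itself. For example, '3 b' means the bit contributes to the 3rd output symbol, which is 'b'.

Bit 0: prefix='1' (no match yet)
Bit 1: prefix='11' -> emit 'd', reset
Bit 2: prefix='0' (no match yet)
Bit 3: prefix='00' -> emit 'l', reset
Bit 4: prefix='1' (no match yet)
Bit 5: prefix='10' (no match yet)
Bit 6: prefix='101' -> emit 'g', reset
Bit 7: prefix='1' (no match yet)
Bit 8: prefix='10' (no match yet)
Bit 9: prefix='100' -> emit 'f', reset
Bit 10: prefix='1' (no match yet)
Bit 11: prefix='11' -> emit 'd', reset
Bit 12: prefix='1' (no match yet)
Bit 13: prefix='11' -> emit 'd', reset
Bit 14: prefix='0' (no match yet)
Bit 15: prefix='00' -> emit 'l', reset

Answer: 6 d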